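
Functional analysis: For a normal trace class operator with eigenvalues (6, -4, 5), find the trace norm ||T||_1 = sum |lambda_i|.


For a normal operator, singular values equal |eigenvalues|.
Trace norm = sum |lambda_i| = 6 + 4 + 5
= 15

15


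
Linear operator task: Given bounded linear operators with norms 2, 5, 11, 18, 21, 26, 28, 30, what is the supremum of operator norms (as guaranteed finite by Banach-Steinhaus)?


By the Uniform Boundedness Principle, the supremum of norms is finite.
sup_k ||T_k|| = max(2, 5, 11, 18, 21, 26, 28, 30) = 30

30


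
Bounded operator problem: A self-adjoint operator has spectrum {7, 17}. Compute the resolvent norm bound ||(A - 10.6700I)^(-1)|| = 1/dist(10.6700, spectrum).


dist(10.6700, {7, 17}) = min(|10.6700 - 7|, |10.6700 - 17|)
= min(3.6700, 6.3300) = 3.6700
Resolvent bound = 1/3.6700 = 0.2725

0.2725


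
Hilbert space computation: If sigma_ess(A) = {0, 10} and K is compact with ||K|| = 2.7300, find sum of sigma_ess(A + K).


By Weyl's theorem, the essential spectrum is invariant under compact perturbations.
sigma_ess(A + K) = sigma_ess(A) = {0, 10}
Sum = 0 + 10 = 10

10


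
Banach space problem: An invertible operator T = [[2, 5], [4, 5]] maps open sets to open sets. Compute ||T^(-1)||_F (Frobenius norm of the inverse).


det(T) = 2*5 - 5*4 = -10
T^(-1) = (1/-10) * [[5, -5], [-4, 2]] = [[-0.5000, 0.5000], [0.4000, -0.2000]]
||T^(-1)||_F^2 = (-0.5000)^2 + 0.5000^2 + 0.4000^2 + (-0.2000)^2 = 0.7000
||T^(-1)||_F = sqrt(0.7000) = 0.8367

0.8367


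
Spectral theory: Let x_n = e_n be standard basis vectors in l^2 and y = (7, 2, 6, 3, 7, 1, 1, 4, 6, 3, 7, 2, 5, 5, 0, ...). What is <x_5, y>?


x_5 = e_5 is the standard basis vector with 1 in position 5.
<x_5, y> = y_5 = 7
As n -> infinity, <x_n, y> -> 0, confirming weak convergence of (x_n) to 0.

7


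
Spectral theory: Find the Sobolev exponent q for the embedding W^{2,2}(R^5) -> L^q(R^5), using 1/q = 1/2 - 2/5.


Using the Sobolev embedding formula: 1/q = 1/p - k/n
1/q = 1/2 - 2/5 = 1/10
q = 1/(1/10) = 10

10.0000


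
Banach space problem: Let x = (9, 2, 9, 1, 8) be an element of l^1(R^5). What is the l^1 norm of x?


The l^1 norm equals the sum of absolute values of all components.
||x||_1 = 9 + 2 + 9 + 1 + 8
= 29

29.0000


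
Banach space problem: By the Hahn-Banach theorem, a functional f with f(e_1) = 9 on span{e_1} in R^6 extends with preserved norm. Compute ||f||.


The norm of f is given by ||f|| = sup_{||x||=1} |f(x)|.
On span{e_1}, ||e_1|| = 1, so ||f|| = |f(e_1)| / ||e_1||
= |9| / 1 = 9.0000

9.0000


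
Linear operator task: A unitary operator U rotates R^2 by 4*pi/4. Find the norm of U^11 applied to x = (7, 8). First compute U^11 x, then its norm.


U is a rotation by theta = 4*pi/4
U^11 = rotation by 11*theta = 44*pi/4 = 4*pi/4 (mod 2*pi)
cos(4*pi/4) = -1.0000, sin(4*pi/4) = 0.0000
U^11 x = (-1.0000 * 7 - 0.0000 * 8, 0.0000 * 7 + -1.0000 * 8)
= (-7.0000, -8.0000)
||U^11 x|| = sqrt((-7.0000)^2 + (-8.0000)^2) = sqrt(113.0000) = 10.6301

10.6301


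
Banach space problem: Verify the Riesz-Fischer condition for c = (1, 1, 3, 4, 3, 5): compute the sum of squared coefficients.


sum |c_n|^2 = 1^2 + 1^2 + 3^2 + 4^2 + 3^2 + 5^2
= 1 + 1 + 9 + 16 + 9 + 25
= 61

61


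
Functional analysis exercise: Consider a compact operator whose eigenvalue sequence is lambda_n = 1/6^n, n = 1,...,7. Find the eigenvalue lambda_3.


The eigenvalue formula gives lambda_3 = 1/6^3
= 1/216
= 0.0046

0.0046


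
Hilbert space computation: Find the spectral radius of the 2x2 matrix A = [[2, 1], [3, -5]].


For a 2x2 matrix, eigenvalues satisfy lambda^2 - (trace)*lambda + det = 0
trace = 2 + -5 = -3
det = 2*-5 - 1*3 = -13
discriminant = (-3)^2 - 4*(-13) = 61
spectral radius = max |eigenvalue| = 5.4051

5.4051


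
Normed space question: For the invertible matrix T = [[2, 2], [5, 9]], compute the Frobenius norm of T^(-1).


det(T) = 2*9 - 2*5 = 8
T^(-1) = (1/8) * [[9, -2], [-5, 2]] = [[1.1250, -0.2500], [-0.6250, 0.2500]]
||T^(-1)||_F^2 = 1.1250^2 + (-0.2500)^2 + (-0.6250)^2 + 0.2500^2 = 1.7812
||T^(-1)||_F = sqrt(1.7812) = 1.3346

1.3346


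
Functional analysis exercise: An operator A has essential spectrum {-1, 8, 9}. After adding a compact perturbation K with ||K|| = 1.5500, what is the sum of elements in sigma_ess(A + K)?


By Weyl's theorem, the essential spectrum is invariant under compact perturbations.
sigma_ess(A + K) = sigma_ess(A) = {-1, 8, 9}
Sum = -1 + 8 + 9 = 16

16


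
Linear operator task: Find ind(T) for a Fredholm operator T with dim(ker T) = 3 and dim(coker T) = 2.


The Fredholm index is defined as ind(T) = dim(ker T) - dim(coker T)
= 3 - 2
= 1

1


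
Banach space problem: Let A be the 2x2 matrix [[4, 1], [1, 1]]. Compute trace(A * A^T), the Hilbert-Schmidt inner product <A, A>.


trace(A * A^T) = sum of squares of all entries
= 4^2 + 1^2 + 1^2 + 1^2
= 16 + 1 + 1 + 1
= 19

19


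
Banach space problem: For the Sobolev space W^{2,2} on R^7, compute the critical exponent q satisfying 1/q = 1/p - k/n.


Using the Sobolev embedding formula: 1/q = 1/p - k/n
1/q = 1/2 - 2/7 = 3/14
q = 1/(3/14) = 14/3 = 4.6667

4.6667


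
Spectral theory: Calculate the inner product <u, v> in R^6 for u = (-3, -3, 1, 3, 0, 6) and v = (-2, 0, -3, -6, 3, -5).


Computing the standard inner product <u, v> = sum u_i * v_i
= -3*-2 + -3*0 + 1*-3 + 3*-6 + 0*3 + 6*-5
= 6 + 0 + -3 + -18 + 0 + -30
= -45

-45


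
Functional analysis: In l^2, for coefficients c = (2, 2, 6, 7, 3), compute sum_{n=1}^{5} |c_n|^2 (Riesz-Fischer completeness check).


sum |c_n|^2 = 2^2 + 2^2 + 6^2 + 7^2 + 3^2
= 4 + 4 + 36 + 49 + 9
= 102

102


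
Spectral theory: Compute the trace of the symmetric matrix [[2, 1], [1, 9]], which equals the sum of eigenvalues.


For a self-adjoint (symmetric) matrix, the eigenvalues are real.
The sum of eigenvalues equals the trace of the matrix.
trace = 2 + 9 = 11

11


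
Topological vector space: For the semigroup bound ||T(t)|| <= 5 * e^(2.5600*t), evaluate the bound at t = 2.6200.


||T(2.6200)|| <= 5 * exp(2.5600 * 2.6200)
= 5 * exp(6.7072)
= 5 * 818.2763
= 4091.3813

4091.3813


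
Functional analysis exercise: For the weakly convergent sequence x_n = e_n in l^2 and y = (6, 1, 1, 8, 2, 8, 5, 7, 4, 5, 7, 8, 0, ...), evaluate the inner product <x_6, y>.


x_6 = e_6 is the standard basis vector with 1 in position 6.
<x_6, y> = y_6 = 8
As n -> infinity, <x_n, y> -> 0, confirming weak convergence of (x_n) to 0.

8


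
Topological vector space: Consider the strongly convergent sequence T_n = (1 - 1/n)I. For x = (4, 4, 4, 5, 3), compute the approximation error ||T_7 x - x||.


T_7 x - x = (1 - 1/7)x - x = -x/7
||x|| = sqrt(82) = 9.0554
||T_7 x - x|| = ||x||/7 = 9.0554/7 = 1.2936

1.2936


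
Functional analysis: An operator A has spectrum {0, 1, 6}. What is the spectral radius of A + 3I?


Spectrum of A + 3I = {3, 4, 9}
Spectral radius = max |lambda| over the shifted spectrum
= max(3, 4, 9) = 9

9


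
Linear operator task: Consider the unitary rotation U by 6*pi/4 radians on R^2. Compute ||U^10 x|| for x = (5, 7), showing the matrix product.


U is a rotation by theta = 6*pi/4
U^10 = rotation by 10*theta = 60*pi/4 = 4*pi/4 (mod 2*pi)
cos(4*pi/4) = -1.0000, sin(4*pi/4) = 0.0000
U^10 x = (-1.0000 * 5 - 0.0000 * 7, 0.0000 * 5 + -1.0000 * 7)
= (-5.0000, -7.0000)
||U^10 x|| = sqrt((-5.0000)^2 + (-7.0000)^2) = sqrt(74.0000) = 8.6023

8.6023


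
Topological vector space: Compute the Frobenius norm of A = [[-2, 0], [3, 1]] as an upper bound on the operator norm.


||A||_F^2 = sum a_ij^2
= (-2)^2 + 0^2 + 3^2 + 1^2
= 4 + 0 + 9 + 1 = 14
||A||_F = sqrt(14) = 3.7417

3.7417


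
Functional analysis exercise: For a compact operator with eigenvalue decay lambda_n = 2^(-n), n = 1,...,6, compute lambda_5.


The eigenvalue formula gives lambda_5 = 1/2^5
= 1/32
= 0.0312

0.0312


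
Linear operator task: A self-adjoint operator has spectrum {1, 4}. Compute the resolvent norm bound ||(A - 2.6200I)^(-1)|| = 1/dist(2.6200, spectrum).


dist(2.6200, {1, 4}) = min(|2.6200 - 1|, |2.6200 - 4|)
= min(1.6200, 1.3800) = 1.3800
Resolvent bound = 1/1.3800 = 0.7246

0.7246


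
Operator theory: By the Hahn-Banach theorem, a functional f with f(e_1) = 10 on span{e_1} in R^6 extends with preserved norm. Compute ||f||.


The norm of f is given by ||f|| = sup_{||x||=1} |f(x)|.
On span{e_1}, ||e_1|| = 1, so ||f|| = |f(e_1)| / ||e_1||
= |10| / 1 = 10.0000

10.0000


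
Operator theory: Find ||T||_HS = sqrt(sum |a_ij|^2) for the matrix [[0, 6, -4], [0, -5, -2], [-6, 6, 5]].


The Hilbert-Schmidt norm is sqrt(sum of squares of all entries).
Sum of squares = 0^2 + 6^2 + (-4)^2 + 0^2 + (-5)^2 + (-2)^2 + (-6)^2 + 6^2 + 5^2
= 0 + 36 + 16 + 0 + 25 + 4 + 36 + 36 + 25 = 178
||T||_HS = sqrt(178) = 13.3417

13.3417


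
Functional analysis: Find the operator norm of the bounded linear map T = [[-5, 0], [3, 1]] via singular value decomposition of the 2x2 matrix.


A^T A = [[34, 3], [3, 1]]
trace(A^T A) = 35, det(A^T A) = 25
discriminant = 35^2 - 4*25 = 1125
Largest eigenvalue of A^T A = (trace + sqrt(disc))/2 = 34.2705
||T|| = sqrt(34.2705) = 5.8541

5.8541


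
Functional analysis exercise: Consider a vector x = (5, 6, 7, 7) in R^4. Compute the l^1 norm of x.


The l^1 norm equals the sum of absolute values of all components.
||x||_1 = 5 + 6 + 7 + 7
= 25

25.0000


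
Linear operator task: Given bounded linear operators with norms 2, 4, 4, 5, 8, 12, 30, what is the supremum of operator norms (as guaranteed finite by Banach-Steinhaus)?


By the Uniform Boundedness Principle, the supremum of norms is finite.
sup_k ||T_k|| = max(2, 4, 4, 5, 8, 12, 30) = 30

30


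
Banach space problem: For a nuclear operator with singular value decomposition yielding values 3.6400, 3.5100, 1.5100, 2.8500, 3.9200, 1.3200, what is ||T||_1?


The nuclear norm is the sum of all singular values.
||T||_1 = 3.6400 + 3.5100 + 1.5100 + 2.8500 + 3.9200 + 1.3200
= 16.7500

16.7500


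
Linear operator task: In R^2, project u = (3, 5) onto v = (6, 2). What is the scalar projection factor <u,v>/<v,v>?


Computing <u,v> = 3*6 + 5*2 = 28
Computing <v,v> = 6^2 + 2^2 = 40
Projection coefficient = 28/40 = 0.7000

0.7000


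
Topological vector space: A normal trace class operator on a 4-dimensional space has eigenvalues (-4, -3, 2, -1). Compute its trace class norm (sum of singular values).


For a normal operator, singular values equal |eigenvalues|.
Trace norm = sum |lambda_i| = 4 + 3 + 2 + 1
= 10

10


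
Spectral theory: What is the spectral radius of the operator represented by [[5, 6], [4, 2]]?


For a 2x2 matrix, eigenvalues satisfy lambda^2 - (trace)*lambda + det = 0
trace = 5 + 2 = 7
det = 5*2 - 6*4 = -14
discriminant = 7^2 - 4*(-14) = 105
spectral radius = max |eigenvalue| = 8.6235

8.6235


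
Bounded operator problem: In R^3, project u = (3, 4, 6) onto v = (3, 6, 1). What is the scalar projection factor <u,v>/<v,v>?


Computing <u,v> = 3*3 + 4*6 + 6*1 = 39
Computing <v,v> = 3^2 + 6^2 + 1^2 = 46
Projection coefficient = 39/46 = 0.8478

0.8478


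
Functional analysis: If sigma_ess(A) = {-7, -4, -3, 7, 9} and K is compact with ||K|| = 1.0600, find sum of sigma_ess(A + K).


By Weyl's theorem, the essential spectrum is invariant under compact perturbations.
sigma_ess(A + K) = sigma_ess(A) = {-7, -4, -3, 7, 9}
Sum = -7 + -4 + -3 + 7 + 9 = 2

2


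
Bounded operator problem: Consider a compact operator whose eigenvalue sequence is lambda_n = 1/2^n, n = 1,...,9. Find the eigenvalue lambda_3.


The eigenvalue formula gives lambda_3 = 1/2^3
= 1/8
= 0.1250

0.1250


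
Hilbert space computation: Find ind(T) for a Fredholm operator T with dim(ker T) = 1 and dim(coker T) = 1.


The Fredholm index is defined as ind(T) = dim(ker T) - dim(coker T)
= 1 - 1
= 0

0


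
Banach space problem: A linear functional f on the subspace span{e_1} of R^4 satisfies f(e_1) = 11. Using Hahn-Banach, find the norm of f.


The norm of f is given by ||f|| = sup_{||x||=1} |f(x)|.
On span{e_1}, ||e_1|| = 1, so ||f|| = |f(e_1)| / ||e_1||
= |11| / 1 = 11.0000

11.0000


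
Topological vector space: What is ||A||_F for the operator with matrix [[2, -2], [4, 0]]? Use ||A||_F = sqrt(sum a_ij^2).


||A||_F^2 = sum a_ij^2
= 2^2 + (-2)^2 + 4^2 + 0^2
= 4 + 4 + 16 + 0 = 24
||A||_F = sqrt(24) = 4.8990

4.8990


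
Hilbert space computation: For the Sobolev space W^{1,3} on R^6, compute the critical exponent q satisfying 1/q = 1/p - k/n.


Using the Sobolev embedding formula: 1/q = 1/p - k/n
1/q = 1/3 - 1/6 = 1/6
q = 1/(1/6) = 6

6.0000


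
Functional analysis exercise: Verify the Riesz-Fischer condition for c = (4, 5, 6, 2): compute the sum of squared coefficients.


sum |c_n|^2 = 4^2 + 5^2 + 6^2 + 2^2
= 16 + 25 + 36 + 4
= 81

81


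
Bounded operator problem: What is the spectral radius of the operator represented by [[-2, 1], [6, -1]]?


For a 2x2 matrix, eigenvalues satisfy lambda^2 - (trace)*lambda + det = 0
trace = -2 + -1 = -3
det = -2*-1 - 1*6 = -4
discriminant = (-3)^2 - 4*(-4) = 25
spectral radius = max |eigenvalue| = 4.0000

4.0000


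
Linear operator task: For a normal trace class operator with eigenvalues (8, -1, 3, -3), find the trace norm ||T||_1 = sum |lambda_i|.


For a normal operator, singular values equal |eigenvalues|.
Trace norm = sum |lambda_i| = 8 + 1 + 3 + 3
= 15

15


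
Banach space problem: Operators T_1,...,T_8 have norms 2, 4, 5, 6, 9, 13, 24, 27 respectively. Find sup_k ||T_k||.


By the Uniform Boundedness Principle, the supremum of norms is finite.
sup_k ||T_k|| = max(2, 4, 5, 6, 9, 13, 24, 27) = 27

27


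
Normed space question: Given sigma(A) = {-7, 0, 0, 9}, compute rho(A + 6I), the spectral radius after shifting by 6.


Spectrum of A + 6I = {-1, 6, 6, 15}
Spectral radius = max |lambda| over the shifted spectrum
= max(1, 6, 6, 15) = 15

15


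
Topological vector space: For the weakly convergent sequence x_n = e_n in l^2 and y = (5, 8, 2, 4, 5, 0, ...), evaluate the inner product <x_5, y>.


x_5 = e_5 is the standard basis vector with 1 in position 5.
<x_5, y> = y_5 = 5
As n -> infinity, <x_n, y> -> 0, confirming weak convergence of (x_n) to 0.

5


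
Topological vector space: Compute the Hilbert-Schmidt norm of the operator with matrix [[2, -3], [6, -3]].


The Hilbert-Schmidt norm is sqrt(sum of squares of all entries).
Sum of squares = 2^2 + (-3)^2 + 6^2 + (-3)^2
= 4 + 9 + 36 + 9 = 58
||T||_HS = sqrt(58) = 7.6158

7.6158


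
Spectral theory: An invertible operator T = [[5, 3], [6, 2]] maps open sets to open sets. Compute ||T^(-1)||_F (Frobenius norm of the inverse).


det(T) = 5*2 - 3*6 = -8
T^(-1) = (1/-8) * [[2, -3], [-6, 5]] = [[-0.2500, 0.3750], [0.7500, -0.6250]]
||T^(-1)||_F^2 = (-0.2500)^2 + 0.3750^2 + 0.7500^2 + (-0.6250)^2 = 1.1562
||T^(-1)||_F = sqrt(1.1562) = 1.0753

1.0753


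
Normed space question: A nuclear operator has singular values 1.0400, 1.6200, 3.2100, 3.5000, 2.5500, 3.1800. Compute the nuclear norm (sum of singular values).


The nuclear norm is the sum of all singular values.
||T||_1 = 1.0400 + 1.6200 + 3.2100 + 3.5000 + 2.5500 + 3.1800
= 15.1000

15.1000


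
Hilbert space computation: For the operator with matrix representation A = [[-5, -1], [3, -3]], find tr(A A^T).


trace(A * A^T) = sum of squares of all entries
= (-5)^2 + (-1)^2 + 3^2 + (-3)^2
= 25 + 1 + 9 + 9
= 44

44


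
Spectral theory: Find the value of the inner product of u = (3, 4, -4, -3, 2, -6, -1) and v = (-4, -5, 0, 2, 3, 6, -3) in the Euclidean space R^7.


Computing the standard inner product <u, v> = sum u_i * v_i
= 3*-4 + 4*-5 + -4*0 + -3*2 + 2*3 + -6*6 + -1*-3
= -12 + -20 + 0 + -6 + 6 + -36 + 3
= -65

-65


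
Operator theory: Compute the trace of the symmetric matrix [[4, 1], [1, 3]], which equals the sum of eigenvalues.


For a self-adjoint (symmetric) matrix, the eigenvalues are real.
The sum of eigenvalues equals the trace of the matrix.
trace = 4 + 3 = 7

7


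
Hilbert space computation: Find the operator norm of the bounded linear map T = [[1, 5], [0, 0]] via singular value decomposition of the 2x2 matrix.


A^T A = [[1, 5], [5, 25]]
trace(A^T A) = 26, det(A^T A) = 0
discriminant = 26^2 - 4*0 = 676
Largest eigenvalue of A^T A = (trace + sqrt(disc))/2 = 26.0000
||T|| = sqrt(26.0000) = 5.0990

5.0990


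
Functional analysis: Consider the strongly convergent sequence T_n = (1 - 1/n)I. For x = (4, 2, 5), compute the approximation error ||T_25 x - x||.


T_25 x - x = (1 - 1/25)x - x = -x/25
||x|| = sqrt(45) = 6.7082
||T_25 x - x|| = ||x||/25 = 6.7082/25 = 0.2683

0.2683


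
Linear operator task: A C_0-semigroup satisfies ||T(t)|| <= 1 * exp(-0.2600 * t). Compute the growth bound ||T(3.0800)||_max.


||T(3.0800)|| <= 1 * exp(-0.2600 * 3.0800)
= 1 * exp(-0.8008)
= 1 * 0.4490
= 0.4490

0.4490


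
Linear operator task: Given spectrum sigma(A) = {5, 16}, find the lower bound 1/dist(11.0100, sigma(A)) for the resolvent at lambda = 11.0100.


dist(11.0100, {5, 16}) = min(|11.0100 - 5|, |11.0100 - 16|)
= min(6.0100, 4.9900) = 4.9900
Resolvent bound = 1/4.9900 = 0.2004

0.2004


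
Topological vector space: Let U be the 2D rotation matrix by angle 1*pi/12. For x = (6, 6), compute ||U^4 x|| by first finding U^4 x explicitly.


U is a rotation by theta = 1*pi/12
U^4 = rotation by 4*theta = 4*pi/12
cos(4*pi/12) = 0.5000, sin(4*pi/12) = 0.8660
U^4 x = (0.5000 * 6 - 0.8660 * 6, 0.8660 * 6 + 0.5000 * 6)
= (-2.1962, 8.1962)
||U^4 x|| = sqrt((-2.1962)^2 + 8.1962^2) = sqrt(72.0000) = 8.4853

8.4853


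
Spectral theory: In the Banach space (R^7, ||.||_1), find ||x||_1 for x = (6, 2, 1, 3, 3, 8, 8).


The l^1 norm equals the sum of absolute values of all components.
||x||_1 = 6 + 2 + 1 + 3 + 3 + 8 + 8
= 31

31.0000


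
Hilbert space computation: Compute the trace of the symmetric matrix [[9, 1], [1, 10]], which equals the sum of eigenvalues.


For a self-adjoint (symmetric) matrix, the eigenvalues are real.
The sum of eigenvalues equals the trace of the matrix.
trace = 9 + 10 = 19

19


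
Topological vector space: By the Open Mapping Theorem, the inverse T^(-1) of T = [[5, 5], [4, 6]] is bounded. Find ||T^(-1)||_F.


det(T) = 5*6 - 5*4 = 10
T^(-1) = (1/10) * [[6, -5], [-4, 5]] = [[0.6000, -0.5000], [-0.4000, 0.5000]]
||T^(-1)||_F^2 = 0.6000^2 + (-0.5000)^2 + (-0.4000)^2 + 0.5000^2 = 1.0200
||T^(-1)||_F = sqrt(1.0200) = 1.0100

1.0100


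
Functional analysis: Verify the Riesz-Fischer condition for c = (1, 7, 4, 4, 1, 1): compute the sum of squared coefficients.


sum |c_n|^2 = 1^2 + 7^2 + 4^2 + 4^2 + 1^2 + 1^2
= 1 + 49 + 16 + 16 + 1 + 1
= 84

84


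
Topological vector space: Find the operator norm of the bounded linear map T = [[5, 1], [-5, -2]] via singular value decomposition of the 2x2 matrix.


A^T A = [[50, 15], [15, 5]]
trace(A^T A) = 55, det(A^T A) = 25
discriminant = 55^2 - 4*25 = 2925
Largest eigenvalue of A^T A = (trace + sqrt(disc))/2 = 54.5416
||T|| = sqrt(54.5416) = 7.3852

7.3852


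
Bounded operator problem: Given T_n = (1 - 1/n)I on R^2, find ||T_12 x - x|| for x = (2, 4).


T_12 x - x = (1 - 1/12)x - x = -x/12
||x|| = sqrt(20) = 4.4721
||T_12 x - x|| = ||x||/12 = 4.4721/12 = 0.3727

0.3727


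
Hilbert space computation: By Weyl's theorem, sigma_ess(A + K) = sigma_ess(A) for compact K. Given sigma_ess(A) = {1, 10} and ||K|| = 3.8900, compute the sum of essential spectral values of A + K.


By Weyl's theorem, the essential spectrum is invariant under compact perturbations.
sigma_ess(A + K) = sigma_ess(A) = {1, 10}
Sum = 1 + 10 = 11

11


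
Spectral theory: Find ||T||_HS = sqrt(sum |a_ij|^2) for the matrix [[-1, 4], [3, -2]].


The Hilbert-Schmidt norm is sqrt(sum of squares of all entries).
Sum of squares = (-1)^2 + 4^2 + 3^2 + (-2)^2
= 1 + 16 + 9 + 4 = 30
||T||_HS = sqrt(30) = 5.4772

5.4772


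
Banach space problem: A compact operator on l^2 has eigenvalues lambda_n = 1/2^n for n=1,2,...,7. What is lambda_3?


The eigenvalue formula gives lambda_3 = 1/2^3
= 1/8
= 0.1250

0.1250


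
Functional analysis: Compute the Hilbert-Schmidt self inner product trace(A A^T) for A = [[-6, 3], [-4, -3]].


trace(A * A^T) = sum of squares of all entries
= (-6)^2 + 3^2 + (-4)^2 + (-3)^2
= 36 + 9 + 16 + 9
= 70

70


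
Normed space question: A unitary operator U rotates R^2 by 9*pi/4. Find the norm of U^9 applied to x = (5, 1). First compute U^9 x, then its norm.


U is a rotation by theta = 9*pi/4
U^9 = rotation by 9*theta = 81*pi/4 = 1*pi/4 (mod 2*pi)
cos(1*pi/4) = 0.7071, sin(1*pi/4) = 0.7071
U^9 x = (0.7071 * 5 - 0.7071 * 1, 0.7071 * 5 + 0.7071 * 1)
= (2.8284, 4.2426)
||U^9 x|| = sqrt(2.8284^2 + 4.2426^2) = sqrt(26.0000) = 5.0990

5.0990


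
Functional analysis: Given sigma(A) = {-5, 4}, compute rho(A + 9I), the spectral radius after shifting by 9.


Spectrum of A + 9I = {4, 13}
Spectral radius = max |lambda| over the shifted spectrum
= max(4, 13) = 13

13


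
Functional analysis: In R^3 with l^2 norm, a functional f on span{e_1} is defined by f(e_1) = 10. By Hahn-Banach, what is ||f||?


The norm of f is given by ||f|| = sup_{||x||=1} |f(x)|.
On span{e_1}, ||e_1|| = 1, so ||f|| = |f(e_1)| / ||e_1||
= |10| / 1 = 10.0000

10.0000


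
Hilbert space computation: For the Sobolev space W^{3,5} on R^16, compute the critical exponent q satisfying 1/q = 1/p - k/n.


Using the Sobolev embedding formula: 1/q = 1/p - k/n
1/q = 1/5 - 3/16 = 1/80
q = 1/(1/80) = 80

80.0000


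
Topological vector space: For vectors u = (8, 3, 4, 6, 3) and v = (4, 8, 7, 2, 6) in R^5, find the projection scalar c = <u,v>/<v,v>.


Computing <u,v> = 8*4 + 3*8 + 4*7 + 6*2 + 3*6 = 114
Computing <v,v> = 4^2 + 8^2 + 7^2 + 2^2 + 6^2 = 169
Projection coefficient = 114/169 = 0.6746

0.6746


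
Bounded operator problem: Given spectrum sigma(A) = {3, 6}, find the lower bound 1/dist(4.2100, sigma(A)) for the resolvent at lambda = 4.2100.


dist(4.2100, {3, 6}) = min(|4.2100 - 3|, |4.2100 - 6|)
= min(1.2100, 1.7900) = 1.2100
Resolvent bound = 1/1.2100 = 0.8264

0.8264


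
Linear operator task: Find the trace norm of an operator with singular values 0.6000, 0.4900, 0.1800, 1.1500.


The nuclear norm is the sum of all singular values.
||T||_1 = 0.6000 + 0.4900 + 0.1800 + 1.1500
= 2.4200

2.4200


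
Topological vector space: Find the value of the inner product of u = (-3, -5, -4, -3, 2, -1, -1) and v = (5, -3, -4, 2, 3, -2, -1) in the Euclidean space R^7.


Computing the standard inner product <u, v> = sum u_i * v_i
= -3*5 + -5*-3 + -4*-4 + -3*2 + 2*3 + -1*-2 + -1*-1
= -15 + 15 + 16 + -6 + 6 + 2 + 1
= 19

19


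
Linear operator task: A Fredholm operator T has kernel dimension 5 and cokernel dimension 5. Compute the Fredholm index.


The Fredholm index is defined as ind(T) = dim(ker T) - dim(coker T)
= 5 - 5
= 0

0


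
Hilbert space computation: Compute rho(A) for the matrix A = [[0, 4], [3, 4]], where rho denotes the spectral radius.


For a 2x2 matrix, eigenvalues satisfy lambda^2 - (trace)*lambda + det = 0
trace = 0 + 4 = 4
det = 0*4 - 4*3 = -12
discriminant = 4^2 - 4*(-12) = 64
spectral radius = max |eigenvalue| = 6.0000

6.0000


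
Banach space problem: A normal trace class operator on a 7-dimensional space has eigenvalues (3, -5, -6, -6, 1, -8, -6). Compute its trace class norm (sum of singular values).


For a normal operator, singular values equal |eigenvalues|.
Trace norm = sum |lambda_i| = 3 + 5 + 6 + 6 + 1 + 8 + 6
= 35

35


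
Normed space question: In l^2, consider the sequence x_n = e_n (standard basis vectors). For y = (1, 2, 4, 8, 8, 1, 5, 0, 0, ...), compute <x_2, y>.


x_2 = e_2 is the standard basis vector with 1 in position 2.
<x_2, y> = y_2 = 2
As n -> infinity, <x_n, y> -> 0, confirming weak convergence of (x_n) to 0.

2


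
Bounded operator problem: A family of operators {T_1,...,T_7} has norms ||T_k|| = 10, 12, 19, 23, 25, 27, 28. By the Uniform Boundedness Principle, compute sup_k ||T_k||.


By the Uniform Boundedness Principle, the supremum of norms is finite.
sup_k ||T_k|| = max(10, 12, 19, 23, 25, 27, 28) = 28

28


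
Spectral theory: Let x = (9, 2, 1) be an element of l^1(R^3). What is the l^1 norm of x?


The l^1 norm equals the sum of absolute values of all components.
||x||_1 = 9 + 2 + 1
= 12

12.0000


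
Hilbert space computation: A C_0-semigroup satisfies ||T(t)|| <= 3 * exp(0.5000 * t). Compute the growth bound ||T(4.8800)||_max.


||T(4.8800)|| <= 3 * exp(0.5000 * 4.8800)
= 3 * exp(2.4400)
= 3 * 11.4730
= 34.4191

34.4191


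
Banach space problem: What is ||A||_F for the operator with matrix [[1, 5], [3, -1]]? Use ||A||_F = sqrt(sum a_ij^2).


||A||_F^2 = sum a_ij^2
= 1^2 + 5^2 + 3^2 + (-1)^2
= 1 + 25 + 9 + 1 = 36
||A||_F = sqrt(36) = 6.0000

6.0000


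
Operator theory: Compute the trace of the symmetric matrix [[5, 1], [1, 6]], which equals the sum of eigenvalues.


For a self-adjoint (symmetric) matrix, the eigenvalues are real.
The sum of eigenvalues equals the trace of the matrix.
trace = 5 + 6 = 11

11


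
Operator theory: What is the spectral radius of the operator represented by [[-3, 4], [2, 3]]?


For a 2x2 matrix, eigenvalues satisfy lambda^2 - (trace)*lambda + det = 0
trace = -3 + 3 = 0
det = -3*3 - 4*2 = -17
discriminant = 0^2 - 4*(-17) = 68
spectral radius = max |eigenvalue| = 4.1231

4.1231


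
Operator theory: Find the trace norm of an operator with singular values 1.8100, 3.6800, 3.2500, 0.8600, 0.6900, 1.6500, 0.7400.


The nuclear norm is the sum of all singular values.
||T||_1 = 1.8100 + 3.6800 + 3.2500 + 0.8600 + 0.6900 + 1.6500 + 0.7400
= 12.6800

12.6800


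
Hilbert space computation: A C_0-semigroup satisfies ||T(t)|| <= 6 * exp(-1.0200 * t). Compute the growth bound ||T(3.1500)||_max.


||T(3.1500)|| <= 6 * exp(-1.0200 * 3.1500)
= 6 * exp(-3.2130)
= 6 * 0.0402
= 0.2414

0.2414


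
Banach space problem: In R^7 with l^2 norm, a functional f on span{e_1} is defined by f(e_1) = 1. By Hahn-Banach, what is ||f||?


The norm of f is given by ||f|| = sup_{||x||=1} |f(x)|.
On span{e_1}, ||e_1|| = 1, so ||f|| = |f(e_1)| / ||e_1||
= |1| / 1 = 1.0000

1.0000


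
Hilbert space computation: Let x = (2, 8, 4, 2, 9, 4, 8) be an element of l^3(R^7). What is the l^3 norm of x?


The l^3 norm = (sum |x_i|^3)^(1/3)
Sum of 3th powers = 8 + 512 + 64 + 8 + 729 + 64 + 512 = 1897
||x||_3 = (1897)^(1/3) = 12.3791

12.3791


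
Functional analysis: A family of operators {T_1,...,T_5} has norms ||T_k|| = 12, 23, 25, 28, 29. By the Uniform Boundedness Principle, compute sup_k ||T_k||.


By the Uniform Boundedness Principle, the supremum of norms is finite.
sup_k ||T_k|| = max(12, 23, 25, 28, 29) = 29

29


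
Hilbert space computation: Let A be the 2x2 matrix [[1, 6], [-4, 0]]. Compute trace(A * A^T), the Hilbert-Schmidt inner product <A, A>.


trace(A * A^T) = sum of squares of all entries
= 1^2 + 6^2 + (-4)^2 + 0^2
= 1 + 36 + 16 + 0
= 53

53


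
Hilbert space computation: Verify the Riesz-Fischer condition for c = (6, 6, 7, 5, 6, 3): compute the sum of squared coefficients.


sum |c_n|^2 = 6^2 + 6^2 + 7^2 + 5^2 + 6^2 + 3^2
= 36 + 36 + 49 + 25 + 36 + 9
= 191

191


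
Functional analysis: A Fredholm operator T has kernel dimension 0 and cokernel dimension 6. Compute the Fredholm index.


The Fredholm index is defined as ind(T) = dim(ker T) - dim(coker T)
= 0 - 6
= -6

-6


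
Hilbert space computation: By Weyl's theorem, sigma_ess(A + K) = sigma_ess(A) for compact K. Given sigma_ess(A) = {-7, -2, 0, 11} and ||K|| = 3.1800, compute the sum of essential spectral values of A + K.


By Weyl's theorem, the essential spectrum is invariant under compact perturbations.
sigma_ess(A + K) = sigma_ess(A) = {-7, -2, 0, 11}
Sum = -7 + -2 + 0 + 11 = 2

2


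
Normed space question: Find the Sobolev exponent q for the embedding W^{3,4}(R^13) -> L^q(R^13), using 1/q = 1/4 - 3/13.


Using the Sobolev embedding formula: 1/q = 1/p - k/n
1/q = 1/4 - 3/13 = 1/52
q = 1/(1/52) = 52

52.0000


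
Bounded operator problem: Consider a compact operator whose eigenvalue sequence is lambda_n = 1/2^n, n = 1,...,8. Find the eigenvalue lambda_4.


The eigenvalue formula gives lambda_4 = 1/2^4
= 1/16
= 0.0625

0.0625


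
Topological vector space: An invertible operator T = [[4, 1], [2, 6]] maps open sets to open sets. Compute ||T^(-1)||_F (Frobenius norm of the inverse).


det(T) = 4*6 - 1*2 = 22
T^(-1) = (1/22) * [[6, -1], [-2, 4]] = [[0.2727, -0.0455], [-0.0909, 0.1818]]
||T^(-1)||_F^2 = 0.2727^2 + (-0.0455)^2 + (-0.0909)^2 + 0.1818^2 = 0.1178
||T^(-1)||_F = sqrt(0.1178) = 0.3432

0.3432


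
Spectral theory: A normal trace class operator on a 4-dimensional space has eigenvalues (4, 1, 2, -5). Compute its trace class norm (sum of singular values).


For a normal operator, singular values equal |eigenvalues|.
Trace norm = sum |lambda_i| = 4 + 1 + 2 + 5
= 12

12


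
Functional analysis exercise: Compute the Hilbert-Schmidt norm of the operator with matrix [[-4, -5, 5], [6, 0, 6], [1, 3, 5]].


The Hilbert-Schmidt norm is sqrt(sum of squares of all entries).
Sum of squares = (-4)^2 + (-5)^2 + 5^2 + 6^2 + 0^2 + 6^2 + 1^2 + 3^2 + 5^2
= 16 + 25 + 25 + 36 + 0 + 36 + 1 + 9 + 25 = 173
||T||_HS = sqrt(173) = 13.1529

13.1529


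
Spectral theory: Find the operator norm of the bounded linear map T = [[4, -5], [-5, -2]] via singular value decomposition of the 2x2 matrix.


A^T A = [[41, -10], [-10, 29]]
trace(A^T A) = 70, det(A^T A) = 1089
discriminant = 70^2 - 4*1089 = 544
Largest eigenvalue of A^T A = (trace + sqrt(disc))/2 = 46.6619
||T|| = sqrt(46.6619) = 6.8310

6.8310


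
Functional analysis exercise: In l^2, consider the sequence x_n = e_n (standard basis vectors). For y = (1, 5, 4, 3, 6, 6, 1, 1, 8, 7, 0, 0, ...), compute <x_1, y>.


x_1 = e_1 is the standard basis vector with 1 in position 1.
<x_1, y> = y_1 = 1
As n -> infinity, <x_n, y> -> 0, confirming weak convergence of (x_n) to 0.

1


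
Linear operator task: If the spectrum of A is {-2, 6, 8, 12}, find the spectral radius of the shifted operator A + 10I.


Spectrum of A + 10I = {8, 16, 18, 22}
Spectral radius = max |lambda| over the shifted spectrum
= max(8, 16, 18, 22) = 22

22


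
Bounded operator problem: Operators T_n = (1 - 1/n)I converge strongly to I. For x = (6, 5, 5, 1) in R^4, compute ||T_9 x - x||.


T_9 x - x = (1 - 1/9)x - x = -x/9
||x|| = sqrt(87) = 9.3274
||T_9 x - x|| = ||x||/9 = 9.3274/9 = 1.0364

1.0364


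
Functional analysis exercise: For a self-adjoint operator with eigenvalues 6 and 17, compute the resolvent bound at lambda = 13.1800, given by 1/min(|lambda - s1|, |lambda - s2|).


dist(13.1800, {6, 17}) = min(|13.1800 - 6|, |13.1800 - 17|)
= min(7.1800, 3.8200) = 3.8200
Resolvent bound = 1/3.8200 = 0.2618

0.2618


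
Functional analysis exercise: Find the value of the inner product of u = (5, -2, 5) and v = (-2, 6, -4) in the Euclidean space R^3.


Computing the standard inner product <u, v> = sum u_i * v_i
= 5*-2 + -2*6 + 5*-4
= -10 + -12 + -20
= -42

-42


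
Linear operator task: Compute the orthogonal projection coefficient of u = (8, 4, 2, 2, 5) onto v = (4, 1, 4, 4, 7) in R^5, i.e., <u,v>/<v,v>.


Computing <u,v> = 8*4 + 4*1 + 2*4 + 2*4 + 5*7 = 87
Computing <v,v> = 4^2 + 1^2 + 4^2 + 4^2 + 7^2 = 98
Projection coefficient = 87/98 = 0.8878

0.8878


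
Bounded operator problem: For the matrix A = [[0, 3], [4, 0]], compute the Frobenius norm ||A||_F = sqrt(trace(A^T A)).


||A||_F^2 = sum a_ij^2
= 0^2 + 3^2 + 4^2 + 0^2
= 0 + 9 + 16 + 0 = 25
||A||_F = sqrt(25) = 5.0000

5.0000


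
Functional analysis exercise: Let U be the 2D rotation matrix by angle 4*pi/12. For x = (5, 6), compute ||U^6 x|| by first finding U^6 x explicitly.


U is a rotation by theta = 4*pi/12
U^6 = rotation by 6*theta = 24*pi/12 = 0*pi/12 (mod 2*pi)
cos(0*pi/12) = 1.0000, sin(0*pi/12) = 0.0000
U^6 x = (1.0000 * 5 - 0.0000 * 6, 0.0000 * 5 + 1.0000 * 6)
= (5.0000, 6.0000)
||U^6 x|| = sqrt(5.0000^2 + 6.0000^2) = sqrt(61.0000) = 7.8102

7.8102


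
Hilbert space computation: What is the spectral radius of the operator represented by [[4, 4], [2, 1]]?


For a 2x2 matrix, eigenvalues satisfy lambda^2 - (trace)*lambda + det = 0
trace = 4 + 1 = 5
det = 4*1 - 4*2 = -4
discriminant = 5^2 - 4*(-4) = 41
spectral radius = max |eigenvalue| = 5.7016

5.7016


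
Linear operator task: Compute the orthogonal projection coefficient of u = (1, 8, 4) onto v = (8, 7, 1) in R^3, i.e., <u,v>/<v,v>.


Computing <u,v> = 1*8 + 8*7 + 4*1 = 68
Computing <v,v> = 8^2 + 7^2 + 1^2 = 114
Projection coefficient = 68/114 = 0.5965

0.5965


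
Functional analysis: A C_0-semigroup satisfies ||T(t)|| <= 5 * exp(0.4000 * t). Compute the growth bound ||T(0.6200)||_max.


||T(0.6200)|| <= 5 * exp(0.4000 * 0.6200)
= 5 * exp(0.2480)
= 5 * 1.2815
= 6.4073

6.4073


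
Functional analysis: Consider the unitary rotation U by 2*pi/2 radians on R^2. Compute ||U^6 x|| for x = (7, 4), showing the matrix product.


U is a rotation by theta = 2*pi/2
U^6 = rotation by 6*theta = 12*pi/2 = 0*pi/2 (mod 2*pi)
cos(0*pi/2) = 1.0000, sin(0*pi/2) = 0.0000
U^6 x = (1.0000 * 7 - 0.0000 * 4, 0.0000 * 7 + 1.0000 * 4)
= (7.0000, 4.0000)
||U^6 x|| = sqrt(7.0000^2 + 4.0000^2) = sqrt(65.0000) = 8.0623

8.0623


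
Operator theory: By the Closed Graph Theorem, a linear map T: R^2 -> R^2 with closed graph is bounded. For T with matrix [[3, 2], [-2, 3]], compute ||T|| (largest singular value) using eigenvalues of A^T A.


A^T A = [[13, 0], [0, 13]]
trace(A^T A) = 26, det(A^T A) = 169
discriminant = 26^2 - 4*169 = 0
Largest eigenvalue of A^T A = (trace + sqrt(disc))/2 = 13.0000
||T|| = sqrt(13.0000) = 3.6056

3.6056


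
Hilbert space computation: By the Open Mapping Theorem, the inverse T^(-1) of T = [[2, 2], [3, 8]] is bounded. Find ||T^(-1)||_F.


det(T) = 2*8 - 2*3 = 10
T^(-1) = (1/10) * [[8, -2], [-3, 2]] = [[0.8000, -0.2000], [-0.3000, 0.2000]]
||T^(-1)||_F^2 = 0.8000^2 + (-0.2000)^2 + (-0.3000)^2 + 0.2000^2 = 0.8100
||T^(-1)||_F = sqrt(0.8100) = 0.9000

0.9000


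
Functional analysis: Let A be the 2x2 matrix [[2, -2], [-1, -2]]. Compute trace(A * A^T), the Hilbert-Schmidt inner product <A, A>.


trace(A * A^T) = sum of squares of all entries
= 2^2 + (-2)^2 + (-1)^2 + (-2)^2
= 4 + 4 + 1 + 4
= 13

13


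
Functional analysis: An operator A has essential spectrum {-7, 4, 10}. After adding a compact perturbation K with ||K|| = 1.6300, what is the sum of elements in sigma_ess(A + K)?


By Weyl's theorem, the essential spectrum is invariant under compact perturbations.
sigma_ess(A + K) = sigma_ess(A) = {-7, 4, 10}
Sum = -7 + 4 + 10 = 7

7


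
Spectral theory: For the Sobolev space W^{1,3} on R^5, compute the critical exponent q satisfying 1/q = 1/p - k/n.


Using the Sobolev embedding formula: 1/q = 1/p - k/n
1/q = 1/3 - 1/5 = 2/15
q = 1/(2/15) = 15/2 = 7.5000

7.5000


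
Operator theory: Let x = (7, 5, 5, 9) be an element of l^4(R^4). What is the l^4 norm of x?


The l^4 norm = (sum |x_i|^4)^(1/4)
Sum of 4th powers = 2401 + 625 + 625 + 6561 = 10212
||x||_4 = (10212)^(1/4) = 10.0526

10.0526


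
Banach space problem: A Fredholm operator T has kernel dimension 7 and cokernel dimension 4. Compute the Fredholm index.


The Fredholm index is defined as ind(T) = dim(ker T) - dim(coker T)
= 7 - 4
= 3

3


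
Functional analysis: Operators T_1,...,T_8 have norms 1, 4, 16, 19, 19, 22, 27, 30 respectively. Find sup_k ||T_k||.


By the Uniform Boundedness Principle, the supremum of norms is finite.
sup_k ||T_k|| = max(1, 4, 16, 19, 19, 22, 27, 30) = 30

30


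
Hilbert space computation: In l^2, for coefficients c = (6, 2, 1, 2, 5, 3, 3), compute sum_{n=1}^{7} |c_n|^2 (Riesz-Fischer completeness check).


sum |c_n|^2 = 6^2 + 2^2 + 1^2 + 2^2 + 5^2 + 3^2 + 3^2
= 36 + 4 + 1 + 4 + 25 + 9 + 9
= 88

88


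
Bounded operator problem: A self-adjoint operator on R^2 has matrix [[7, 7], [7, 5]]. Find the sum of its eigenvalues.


For a self-adjoint (symmetric) matrix, the eigenvalues are real.
The sum of eigenvalues equals the trace of the matrix.
trace = 7 + 5 = 12

12


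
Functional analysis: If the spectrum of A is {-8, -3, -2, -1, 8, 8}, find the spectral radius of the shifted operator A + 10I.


Spectrum of A + 10I = {2, 7, 8, 9, 18, 18}
Spectral radius = max |lambda| over the shifted spectrum
= max(2, 7, 8, 9, 18, 18) = 18

18


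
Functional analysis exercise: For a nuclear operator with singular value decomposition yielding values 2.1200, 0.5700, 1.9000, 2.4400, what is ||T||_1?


The nuclear norm is the sum of all singular values.
||T||_1 = 2.1200 + 0.5700 + 1.9000 + 2.4400
= 7.0300

7.0300


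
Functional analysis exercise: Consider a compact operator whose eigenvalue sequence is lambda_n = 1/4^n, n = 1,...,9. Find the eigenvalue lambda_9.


The eigenvalue formula gives lambda_9 = 1/4^9
= 1/262144
= 3.8147e-06

3.8147e-06


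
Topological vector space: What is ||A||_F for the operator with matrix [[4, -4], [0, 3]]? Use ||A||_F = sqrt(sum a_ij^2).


||A||_F^2 = sum a_ij^2
= 4^2 + (-4)^2 + 0^2 + 3^2
= 16 + 16 + 0 + 9 = 41
||A||_F = sqrt(41) = 6.4031

6.4031


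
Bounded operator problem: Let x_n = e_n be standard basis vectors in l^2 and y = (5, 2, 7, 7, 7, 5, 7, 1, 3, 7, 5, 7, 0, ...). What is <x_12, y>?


x_12 = e_12 is the standard basis vector with 1 in position 12.
<x_12, y> = y_12 = 7
As n -> infinity, <x_n, y> -> 0, confirming weak convergence of (x_n) to 0.

7


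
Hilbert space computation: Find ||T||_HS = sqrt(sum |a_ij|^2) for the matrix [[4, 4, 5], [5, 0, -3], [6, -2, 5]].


The Hilbert-Schmidt norm is sqrt(sum of squares of all entries).
Sum of squares = 4^2 + 4^2 + 5^2 + 5^2 + 0^2 + (-3)^2 + 6^2 + (-2)^2 + 5^2
= 16 + 16 + 25 + 25 + 0 + 9 + 36 + 4 + 25 = 156
||T||_HS = sqrt(156) = 12.4900

12.4900


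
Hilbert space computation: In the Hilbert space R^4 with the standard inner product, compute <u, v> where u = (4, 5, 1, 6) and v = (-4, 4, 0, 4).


Computing the standard inner product <u, v> = sum u_i * v_i
= 4*-4 + 5*4 + 1*0 + 6*4
= -16 + 20 + 0 + 24
= 28

28


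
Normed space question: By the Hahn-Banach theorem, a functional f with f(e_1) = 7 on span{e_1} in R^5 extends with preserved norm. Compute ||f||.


The norm of f is given by ||f|| = sup_{||x||=1} |f(x)|.
On span{e_1}, ||e_1|| = 1, so ||f|| = |f(e_1)| / ||e_1||
= |7| / 1 = 7.0000

7.0000


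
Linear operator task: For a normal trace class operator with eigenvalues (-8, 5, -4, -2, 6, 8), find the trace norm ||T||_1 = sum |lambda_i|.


For a normal operator, singular values equal |eigenvalues|.
Trace norm = sum |lambda_i| = 8 + 5 + 4 + 2 + 6 + 8
= 33

33


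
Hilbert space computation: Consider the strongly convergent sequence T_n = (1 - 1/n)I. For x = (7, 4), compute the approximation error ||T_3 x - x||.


T_3 x - x = (1 - 1/3)x - x = -x/3
||x|| = sqrt(65) = 8.0623
||T_3 x - x|| = ||x||/3 = 8.0623/3 = 2.6874

2.6874


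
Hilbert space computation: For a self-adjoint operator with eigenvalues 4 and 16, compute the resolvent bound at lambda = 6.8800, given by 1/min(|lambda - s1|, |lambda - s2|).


dist(6.8800, {4, 16}) = min(|6.8800 - 4|, |6.8800 - 16|)
= min(2.8800, 9.1200) = 2.8800
Resolvent bound = 1/2.8800 = 0.3472

0.3472


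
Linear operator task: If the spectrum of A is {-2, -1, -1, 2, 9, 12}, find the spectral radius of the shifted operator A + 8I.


Spectrum of A + 8I = {6, 7, 7, 10, 17, 20}
Spectral radius = max |lambda| over the shifted spectrum
= max(6, 7, 7, 10, 17, 20) = 20

20


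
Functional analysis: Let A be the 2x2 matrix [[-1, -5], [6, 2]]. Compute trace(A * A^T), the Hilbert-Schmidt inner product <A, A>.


trace(A * A^T) = sum of squares of all entries
= (-1)^2 + (-5)^2 + 6^2 + 2^2
= 1 + 25 + 36 + 4
= 66

66
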